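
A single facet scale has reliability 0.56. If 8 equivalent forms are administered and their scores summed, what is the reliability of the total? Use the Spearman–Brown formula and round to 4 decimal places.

0.9106

ρ_k = kρ / (1 + (k−1)ρ) = 8·0.56 / (1 + 7·0.56) = 4.480 / 4.920 = 0.9106.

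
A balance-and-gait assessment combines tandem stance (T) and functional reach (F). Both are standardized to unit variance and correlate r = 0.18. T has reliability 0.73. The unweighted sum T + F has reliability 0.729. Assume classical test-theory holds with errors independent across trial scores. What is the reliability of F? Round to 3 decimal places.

Var(T+F) = 2 + 2·0.18 = 2.360.
True-score variance = ρ_T + ρ_F + 2·0.18, so 0.729 = (0.73 + ρ_F + 0.36) / 2.360.
ρ_F = 0.729·2.360 − 0.73 − 0.36 = 0.630.

0.630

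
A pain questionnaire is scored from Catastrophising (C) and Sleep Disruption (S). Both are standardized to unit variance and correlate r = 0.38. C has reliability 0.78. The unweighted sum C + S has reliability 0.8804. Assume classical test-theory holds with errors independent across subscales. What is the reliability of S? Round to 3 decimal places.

Var(C+S) = 2 + 2·0.38 = 2.760.
True-score variance = ρ_C + ρ_S + 2·0.38, so 0.8804 = (0.78 + ρ_S + 0.76) / 2.760.
ρ_S = 0.8804·2.760 − 0.78 − 0.76 = 0.890.

0.890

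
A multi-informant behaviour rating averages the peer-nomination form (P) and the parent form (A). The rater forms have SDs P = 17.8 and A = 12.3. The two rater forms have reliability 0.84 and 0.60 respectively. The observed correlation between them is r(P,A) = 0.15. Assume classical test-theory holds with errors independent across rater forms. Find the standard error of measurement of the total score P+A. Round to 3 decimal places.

10.546

Var(total) = 468.13 + 65.682 = 533.812.
True-score variance = 356.92 + 65.682 = 422.602, so reliability = 0.7917.
Error variance = 533.812 − 422.602 = 111.21; SEM = √111.21 = 10.546.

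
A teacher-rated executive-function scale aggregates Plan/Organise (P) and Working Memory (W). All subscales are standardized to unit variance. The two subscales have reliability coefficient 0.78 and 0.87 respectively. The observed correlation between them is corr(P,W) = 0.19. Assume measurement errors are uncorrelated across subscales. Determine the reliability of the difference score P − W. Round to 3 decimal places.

0.784

Var(P−W) = 1 + 1 − 2·0.19 = 2 − 0.38 = 1.62.
With uncorrelated errors the cross-covariances are all true-score covariance, so they carry over unchanged; only the diagonal terms shrink to ρᵢσᵢ².
True-score variance = [0.78 + 0.87] − 0.38 = 1.65 − 0.38 = 1.27.
Reliability = 1.27 / 1.62 = 0.784.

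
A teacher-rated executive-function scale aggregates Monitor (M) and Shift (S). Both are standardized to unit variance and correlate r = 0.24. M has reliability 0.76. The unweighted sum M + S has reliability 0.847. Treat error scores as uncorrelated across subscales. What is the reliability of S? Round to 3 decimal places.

0.861

Var(M+S) = 2 + 2·0.24 = 2.480.
True-score variance = ρ_M + ρ_S + 2·0.24, so 0.847 = (0.76 + ρ_S + 0.48) / 2.480.
ρ_S = 0.847·2.480 − 0.76 − 0.48 = 0.861.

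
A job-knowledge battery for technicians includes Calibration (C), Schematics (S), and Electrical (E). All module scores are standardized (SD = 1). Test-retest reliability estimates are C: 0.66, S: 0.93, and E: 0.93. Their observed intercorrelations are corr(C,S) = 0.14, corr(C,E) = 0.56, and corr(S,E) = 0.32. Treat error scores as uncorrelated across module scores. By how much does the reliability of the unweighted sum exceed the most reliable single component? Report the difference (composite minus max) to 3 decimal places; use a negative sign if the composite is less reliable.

Var(sum) = 3 + 2.04 = 5.04; true-score variance = 2.52 + 2.04 = 4.56; composite reliability = 0.9048.
Max component reliability = 0.9300.
Difference = 0.9048 − 0.9300 = -0.025.

-0.025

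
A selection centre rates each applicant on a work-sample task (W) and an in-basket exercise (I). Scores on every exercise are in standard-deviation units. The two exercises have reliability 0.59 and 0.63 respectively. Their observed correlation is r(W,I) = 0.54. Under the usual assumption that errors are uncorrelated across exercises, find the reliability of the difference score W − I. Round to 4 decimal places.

Var(W−I) = 1 + 1 − 2·0.54 = 2 − 1.08 = 0.92.
With uncorrelated errors the cross-covariances are all true-score covariance, so they carry over unchanged; only the diagonal terms shrink to ρᵢσᵢ².
True-score variance = [0.59 + 0.63] − 1.08 = 1.22 − 1.08 = 0.14.
Reliability = 0.14 / 0.92 = 0.1522.

0.1522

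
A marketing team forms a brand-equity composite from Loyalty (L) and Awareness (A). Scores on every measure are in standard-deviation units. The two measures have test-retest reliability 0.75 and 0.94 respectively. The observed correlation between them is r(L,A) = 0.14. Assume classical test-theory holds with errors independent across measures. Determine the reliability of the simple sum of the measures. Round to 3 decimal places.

Var(L+A) = 2 + 2·[0.14] = 2 + 0.28 = 2.28.
Under uncorrelated errors the observed covariances equal the true-score covariances, so only the own-variance terms attenuate.
True-score variance = [0.75 + 0.94] + 0.28 = 1.69 + 0.28 = 1.97.
Reliability = 1.97 / 2.28 = 0.864.

0.864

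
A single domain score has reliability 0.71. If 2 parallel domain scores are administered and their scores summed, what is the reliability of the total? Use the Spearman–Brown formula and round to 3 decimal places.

0.830

ρ_k = kρ / (1 + (k−1)ρ) = 2·0.71 / (1 + 1·0.71) = 1.420 / 1.710 = 0.830.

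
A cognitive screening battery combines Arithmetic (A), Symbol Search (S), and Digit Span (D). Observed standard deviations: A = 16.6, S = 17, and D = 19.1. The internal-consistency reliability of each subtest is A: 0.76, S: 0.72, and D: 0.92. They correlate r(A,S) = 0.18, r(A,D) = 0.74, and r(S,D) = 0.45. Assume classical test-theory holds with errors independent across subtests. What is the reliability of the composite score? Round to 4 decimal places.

0.9017

Var(A+S+D) = 16.6² + 17² + 19.1² + 2·[16.6·17·0.18 + 16.6·19.1·0.74 + 17·19.1·0.45] = 929.37 + 863.071 = 1792.44.
Because errors are independent across components, Cov(Tᵢ,Tⱼ) = Cov(Xᵢ,Xⱼ); the off-diagonal part of the true-score variance is the same as above.
True-score variance = [16.6²·0.76 + 17²·0.72 + 19.1²·0.92] + 863.071 = 753.131 + 863.071 = 1616.2.
Reliability = 1616.2 / 1792.44 = 0.9017.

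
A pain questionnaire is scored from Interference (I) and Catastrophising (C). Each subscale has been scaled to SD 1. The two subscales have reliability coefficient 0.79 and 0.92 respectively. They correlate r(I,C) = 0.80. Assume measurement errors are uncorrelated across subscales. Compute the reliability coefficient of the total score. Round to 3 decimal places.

0.919

Var(I+C) = 2 + 2·[0.80] = 2 + 1.6 = 3.6.
With uncorrelated errors the cross-covariances are all true-score covariance, so they carry over unchanged; only the diagonal terms shrink to ρᵢσᵢ².
True-score variance = [0.79 + 0.92] + 1.6 = 1.71 + 1.6 = 3.31.
Reliability = 3.31 / 3.6 = 0.919.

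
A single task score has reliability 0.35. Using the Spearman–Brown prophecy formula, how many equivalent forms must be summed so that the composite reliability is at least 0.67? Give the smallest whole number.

4

k ≥ ρ*(1−ρ₁)/(ρ₁(1−ρ*)) = 0.67·0.65 / (0.35·0.33) = 3.771.
Smallest integer k = 4.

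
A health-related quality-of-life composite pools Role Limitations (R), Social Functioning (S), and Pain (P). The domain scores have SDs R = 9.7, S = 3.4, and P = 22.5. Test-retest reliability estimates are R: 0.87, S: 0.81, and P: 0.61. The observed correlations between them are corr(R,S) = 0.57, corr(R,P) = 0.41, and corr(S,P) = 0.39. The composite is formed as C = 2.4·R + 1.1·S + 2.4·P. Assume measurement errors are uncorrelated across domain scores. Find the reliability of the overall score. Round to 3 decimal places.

0.746

Var(C) = 2.4²·9.7² + 1.1²·3.4² + 2.4²·22.5² + 2·[2.64·9.7·3.4·0.57 + 5.76·9.7·22.5·0.41 + 2.64·3.4·22.5·0.39] = 3471.95 + 1287.62 = 4759.57.
Under uncorrelated errors the observed covariances equal the true-score covariances, so only the own-variance terms attenuate.
True-score variance = [2.4²·9.7²·0.87 + 1.1²·3.4²·0.81 + 2.4²·22.5²·0.61] + 1287.62 = 2261.59 + 1287.62 = 3549.22.
Reliability = 3549.22 / 4759.57 = 0.746.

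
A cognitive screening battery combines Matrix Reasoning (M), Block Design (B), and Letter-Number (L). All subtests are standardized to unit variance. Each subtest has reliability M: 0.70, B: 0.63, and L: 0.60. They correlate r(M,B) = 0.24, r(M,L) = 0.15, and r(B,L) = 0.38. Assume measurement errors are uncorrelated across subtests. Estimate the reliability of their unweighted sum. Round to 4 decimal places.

Var(M+B+L) = 3 + 2·[0.24 + 0.15 + 0.38] = 3 + 1.54 = 4.54.
With uncorrelated errors the cross-covariances are all true-score covariance, so they carry over unchanged; only the diagonal terms shrink to ρᵢσᵢ².
True-score variance = [0.70 + 0.63 + 0.60] + 1.54 = 1.93 + 1.54 = 3.47.
Reliability = 3.47 / 4.54 = 0.7643.

0.7643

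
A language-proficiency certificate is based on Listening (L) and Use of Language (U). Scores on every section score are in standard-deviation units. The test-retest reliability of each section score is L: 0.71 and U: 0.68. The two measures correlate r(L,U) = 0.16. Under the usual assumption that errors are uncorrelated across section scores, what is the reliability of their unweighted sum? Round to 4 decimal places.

Var(L+U) = 2 + 2·[0.16] = 2 + 0.32 = 2.32.
With uncorrelated errors the cross-covariances are all true-score covariance, so they carry over unchanged; only the diagonal terms shrink to ρᵢσᵢ².
True-score variance = [0.71 + 0.68] + 0.32 = 1.39 + 0.32 = 1.71.
Reliability = 1.71 / 2.32 = 0.7371.

0.7371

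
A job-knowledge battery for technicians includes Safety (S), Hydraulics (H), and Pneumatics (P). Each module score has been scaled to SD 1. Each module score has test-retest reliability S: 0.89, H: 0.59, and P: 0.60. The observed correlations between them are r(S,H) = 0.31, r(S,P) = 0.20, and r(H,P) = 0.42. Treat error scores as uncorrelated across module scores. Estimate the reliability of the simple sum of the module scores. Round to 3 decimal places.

0.811

Var(S+H+P) = 3 + 2·[0.31 + 0.20 + 0.42] = 3 + 1.86 = 4.86.
Under uncorrelated errors the observed covariances equal the true-score covariances, so only the own-variance terms attenuate.
True-score variance = [0.89 + 0.59 + 0.60] + 1.86 = 2.08 + 1.86 = 3.94.
Reliability = 3.94 / 4.86 = 0.811.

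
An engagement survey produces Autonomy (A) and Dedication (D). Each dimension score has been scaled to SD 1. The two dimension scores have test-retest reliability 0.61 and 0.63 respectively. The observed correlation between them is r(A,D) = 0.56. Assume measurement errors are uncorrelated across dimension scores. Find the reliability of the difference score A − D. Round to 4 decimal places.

0.1364

Var(A−D) = 1 + 1 − 2·0.56 = 2 − 1.12 = 0.88.
Under uncorrelated errors the observed covariances equal the true-score covariances, so only the own-variance terms attenuate.
True-score variance = [0.61 + 0.63] − 1.12 = 1.24 − 1.12 = 0.12.
Reliability = 0.12 / 0.88 = 0.1364.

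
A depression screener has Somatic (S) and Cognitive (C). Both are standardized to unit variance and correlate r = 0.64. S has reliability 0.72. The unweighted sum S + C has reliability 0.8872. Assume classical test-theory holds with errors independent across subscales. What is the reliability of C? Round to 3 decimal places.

Var(S+C) = 2 + 2·0.64 = 3.280.
True-score variance = ρ_S + ρ_C + 2·0.64, so 0.8872 = (0.72 + ρ_C + 1.28) / 3.280.
ρ_C = 0.8872·3.280 − 0.72 − 1.28 = 0.910.

0.910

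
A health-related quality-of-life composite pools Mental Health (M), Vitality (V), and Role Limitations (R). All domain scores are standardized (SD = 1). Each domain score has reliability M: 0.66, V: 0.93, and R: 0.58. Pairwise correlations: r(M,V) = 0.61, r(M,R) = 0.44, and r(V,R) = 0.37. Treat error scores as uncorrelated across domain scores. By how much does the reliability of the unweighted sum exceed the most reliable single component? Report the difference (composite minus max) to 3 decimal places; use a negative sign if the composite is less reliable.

-0.072

Var(sum) = 3 + 2.84 = 5.84; true-score variance = 2.17 + 2.84 = 5.01; composite reliability = 0.8579.
Max component reliability = 0.9300.
Difference = 0.8579 − 0.9300 = -0.072.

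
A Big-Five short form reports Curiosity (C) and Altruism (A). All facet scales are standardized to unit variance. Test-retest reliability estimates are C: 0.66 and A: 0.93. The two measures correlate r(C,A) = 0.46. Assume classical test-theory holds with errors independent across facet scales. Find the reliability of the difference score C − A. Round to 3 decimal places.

Var(C−A) = 1 + 1 − 2·0.46 = 2 − 0.92 = 1.08.
Because errors are independent across components, Cov(Tᵢ,Tⱼ) = Cov(Xᵢ,Xⱼ); the off-diagonal part of the true-score variance is the same as above.
True-score variance = [0.66 + 0.93] − 0.92 = 1.59 − 0.92 = 0.67.
Reliability = 0.67 / 1.08 = 0.620.

0.620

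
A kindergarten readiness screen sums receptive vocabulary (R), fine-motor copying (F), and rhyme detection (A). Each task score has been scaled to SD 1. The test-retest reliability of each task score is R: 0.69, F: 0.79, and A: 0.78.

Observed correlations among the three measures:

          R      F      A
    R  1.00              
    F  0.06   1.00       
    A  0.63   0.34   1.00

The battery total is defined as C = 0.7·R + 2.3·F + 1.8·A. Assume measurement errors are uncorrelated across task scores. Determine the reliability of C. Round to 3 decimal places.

Var(C) = 0.7² + 2.3² + 1.8² + 2·[1.61·0.06 + 1.26·0.63 + 4.14·0.34] = 9.02 + 4.596 = 13.616.
Because errors are independent across components, Cov(Tᵢ,Tⱼ) = Cov(Xᵢ,Xⱼ); the off-diagonal part of the true-score variance is the same as above.
True-score variance = [0.7²·0.69 + 2.3²·0.79 + 1.8²·0.78] + 4.596 = 7.0444 + 4.596 = 11.6404.
Reliability = 11.6404 / 13.616 = 0.855.

0.855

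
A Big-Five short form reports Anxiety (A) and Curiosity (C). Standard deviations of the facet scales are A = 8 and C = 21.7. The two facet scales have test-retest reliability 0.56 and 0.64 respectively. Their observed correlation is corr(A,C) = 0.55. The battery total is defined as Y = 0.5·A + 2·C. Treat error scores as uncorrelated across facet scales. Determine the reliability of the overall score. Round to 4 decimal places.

0.6723

Var(Y) = 0.5²·8² + 2²·21.7² + 2·[8·21.7·0.55] = 1899.56 + 190.96 = 2090.52.
Because errors are independent across components, Cov(Tᵢ,Tⱼ) = Cov(Xᵢ,Xⱼ); the off-diagonal part of the true-score variance is the same as above.
True-score variance = [0.5²·8²·0.56 + 2²·21.7²·0.64] + 190.96 = 1214.44 + 190.96 = 1405.4.
Reliability = 1405.4 / 2090.52 = 0.6723.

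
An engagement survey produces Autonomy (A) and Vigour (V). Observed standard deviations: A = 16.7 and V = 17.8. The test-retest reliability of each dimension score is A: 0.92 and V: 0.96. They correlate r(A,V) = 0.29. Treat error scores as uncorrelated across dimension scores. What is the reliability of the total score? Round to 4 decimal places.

0.9545

Var(A+V) = 16.7² + 17.8² + 2·[16.7·17.8·0.29] = 595.73 + 172.411 = 768.141.
With uncorrelated errors the cross-covariances are all true-score covariance, so they carry over unchanged; only the diagonal terms shrink to ρᵢσᵢ².
True-score variance = [16.7²·0.92 + 17.8²·0.96] + 172.411 = 560.745 + 172.411 = 733.156.
Reliability = 733.156 / 768.141 = 0.9545.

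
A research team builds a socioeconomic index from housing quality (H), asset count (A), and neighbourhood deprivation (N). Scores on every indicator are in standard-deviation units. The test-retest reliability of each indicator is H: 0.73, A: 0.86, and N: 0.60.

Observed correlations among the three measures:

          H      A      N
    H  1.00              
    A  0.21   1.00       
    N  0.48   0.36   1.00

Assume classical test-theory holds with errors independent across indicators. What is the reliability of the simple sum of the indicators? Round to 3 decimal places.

Var(H+A+N) = 3 + 2·[0.21 + 0.48 + 0.36] = 3 + 2.1 = 5.1.
Because errors are independent across components, Cov(Tᵢ,Tⱼ) = Cov(Xᵢ,Xⱼ); the off-diagonal part of the true-score variance is the same as above.
True-score variance = [0.73 + 0.86 + 0.60] + 2.1 = 2.19 + 2.1 = 4.29.
Reliability = 4.29 / 5.1 = 0.841.

0.841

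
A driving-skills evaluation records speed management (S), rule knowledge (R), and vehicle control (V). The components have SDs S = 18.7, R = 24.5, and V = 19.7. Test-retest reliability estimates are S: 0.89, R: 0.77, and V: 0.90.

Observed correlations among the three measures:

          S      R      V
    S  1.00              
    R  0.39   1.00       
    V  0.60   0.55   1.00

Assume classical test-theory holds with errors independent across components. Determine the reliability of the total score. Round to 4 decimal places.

0.9193

Var(S+R+V) = 18.7² + 24.5² + 19.7² + 2·[18.7·24.5·0.39 + 18.7·19.7·0.60 + 24.5·19.7·0.55] = 1338.03 + 1330.34 = 2668.37.
Because errors are independent across components, Cov(Tᵢ,Tⱼ) = Cov(Xᵢ,Xⱼ); the off-diagonal part of the true-score variance is the same as above.
True-score variance = [18.7²·0.89 + 24.5²·0.77 + 19.7²·0.90] + 1330.34 = 1122.7 + 1330.34 = 2453.04.
Reliability = 2453.04 / 2668.37 = 0.9193.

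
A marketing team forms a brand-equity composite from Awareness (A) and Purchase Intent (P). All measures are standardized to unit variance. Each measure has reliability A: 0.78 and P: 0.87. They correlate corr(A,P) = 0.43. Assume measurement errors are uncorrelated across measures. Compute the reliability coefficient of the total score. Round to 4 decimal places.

0.8776

Var(A+P) = 2 + 2·[0.43] = 2 + 0.86 = 2.86.
With uncorrelated errors the cross-covariances are all true-score covariance, so they carry over unchanged; only the diagonal terms shrink to ρᵢσᵢ².
True-score variance = [0.78 + 0.87] + 0.86 = 1.65 + 0.86 = 2.51.
Reliability = 2.51 / 2.86 = 0.8776.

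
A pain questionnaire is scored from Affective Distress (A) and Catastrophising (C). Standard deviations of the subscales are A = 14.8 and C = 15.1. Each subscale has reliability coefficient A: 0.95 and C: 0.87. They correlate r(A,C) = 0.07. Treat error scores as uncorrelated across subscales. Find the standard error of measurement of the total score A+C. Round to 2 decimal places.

Var(total) = 447.05 + 31.2872 = 478.337.
True-score variance = 406.457 + 31.2872 = 437.744, so reliability = 0.9151.
Error variance = 478.337 − 437.744 = 40.5933; SEM = √40.5933 = 6.37.

6.37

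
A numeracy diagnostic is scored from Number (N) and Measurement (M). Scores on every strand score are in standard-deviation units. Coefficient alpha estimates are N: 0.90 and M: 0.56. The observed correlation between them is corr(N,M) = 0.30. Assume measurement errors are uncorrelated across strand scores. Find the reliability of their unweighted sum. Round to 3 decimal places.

Var(N+M) = 2 + 2·[0.30] = 2 + 0.6 = 2.6.
With uncorrelated errors the cross-covariances are all true-score covariance, so they carry over unchanged; only the diagonal terms shrink to ρᵢσᵢ².
True-score variance = [0.90 + 0.56] + 0.6 = 1.46 + 0.6 = 2.06.
Reliability = 2.06 / 2.6 = 0.792.

0.792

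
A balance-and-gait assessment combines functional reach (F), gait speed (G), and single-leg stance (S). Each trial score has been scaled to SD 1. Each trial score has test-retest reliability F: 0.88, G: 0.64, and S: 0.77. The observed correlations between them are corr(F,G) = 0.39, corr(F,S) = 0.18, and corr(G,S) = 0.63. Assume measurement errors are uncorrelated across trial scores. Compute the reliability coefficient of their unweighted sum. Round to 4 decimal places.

0.8685

Var(F+G+S) = 3 + 2·[0.39 + 0.18 + 0.63] = 3 + 2.4 = 5.4.
Under uncorrelated errors the observed covariances equal the true-score covariances, so only the own-variance terms attenuate.
True-score variance = [0.88 + 0.64 + 0.77] + 2.4 = 2.29 + 2.4 = 4.69.
Reliability = 4.69 / 5.4 = 0.8685.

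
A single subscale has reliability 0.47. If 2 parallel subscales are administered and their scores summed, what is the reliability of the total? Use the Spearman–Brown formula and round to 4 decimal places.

ρ_k = kρ / (1 + (k−1)ρ) = 2·0.47 / (1 + 1·0.47) = 0.940 / 1.470 = 0.6395.

0.6395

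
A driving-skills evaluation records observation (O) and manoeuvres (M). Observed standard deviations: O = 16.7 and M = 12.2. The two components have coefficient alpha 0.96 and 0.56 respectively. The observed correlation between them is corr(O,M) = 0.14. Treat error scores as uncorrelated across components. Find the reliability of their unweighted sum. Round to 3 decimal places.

Var(O+M) = 16.7² + 12.2² + 2·[16.7·12.2·0.14] = 427.73 + 57.0472 = 484.777.
Because errors are independent across components, Cov(Tᵢ,Tⱼ) = Cov(Xᵢ,Xⱼ); the off-diagonal part of the true-score variance is the same as above.
True-score variance = [16.7²·0.96 + 12.2²·0.56] + 57.0472 = 351.085 + 57.0472 = 408.132.
Reliability = 408.132 / 484.777 = 0.842.

0.842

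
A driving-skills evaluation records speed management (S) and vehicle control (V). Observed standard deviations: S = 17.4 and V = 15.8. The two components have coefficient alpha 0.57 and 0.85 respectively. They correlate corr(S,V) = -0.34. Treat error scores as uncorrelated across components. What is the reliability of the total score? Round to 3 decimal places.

Var(S+V) = 17.4² + 15.8² + 2·[17.4·15.8·(-0.34)] = 552.4 − 186.946 = 365.454.
Because errors are independent across components, Cov(Tᵢ,Tⱼ) = Cov(Xᵢ,Xⱼ); the off-diagonal part of the true-score variance is the same as above.
True-score variance = [17.4²·0.57 + 15.8²·0.85] − 186.946 = 384.767 − 186.946 = 197.822.
Reliability = 197.822 / 365.454 = 0.541.

0.541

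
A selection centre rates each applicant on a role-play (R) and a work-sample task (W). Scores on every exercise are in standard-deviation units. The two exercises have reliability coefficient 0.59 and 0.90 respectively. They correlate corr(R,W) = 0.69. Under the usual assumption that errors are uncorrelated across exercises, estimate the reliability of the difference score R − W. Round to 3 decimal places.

Var(R−W) = 1 + 1 − 2·0.69 = 2 − 1.38 = 0.62.
With uncorrelated errors the cross-covariances are all true-score covariance, so they carry over unchanged; only the diagonal terms shrink to ρᵢσᵢ².
True-score variance = [0.59 + 0.90] − 1.38 = 1.49 − 1.38 = 0.11.
Reliability = 0.11 / 0.62 = 0.177.

0.177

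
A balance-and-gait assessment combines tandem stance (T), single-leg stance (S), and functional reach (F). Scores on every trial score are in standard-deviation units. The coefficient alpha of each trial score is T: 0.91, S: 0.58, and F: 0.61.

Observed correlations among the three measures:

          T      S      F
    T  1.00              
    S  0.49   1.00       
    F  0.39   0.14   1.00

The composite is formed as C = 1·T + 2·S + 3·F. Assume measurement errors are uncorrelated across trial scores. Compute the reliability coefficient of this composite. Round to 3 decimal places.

Var(C) = 1 + 2² + 3² + 2·[2·0.49 + 3·0.39 + 6·0.14] = 14 + 5.98 = 19.98.
Because errors are independent across components, Cov(Tᵢ,Tⱼ) = Cov(Xᵢ,Xⱼ); the off-diagonal part of the true-score variance is the same as above.
True-score variance = [0.91 + 2²·0.58 + 3²·0.61] + 5.98 = 8.72 + 5.98 = 14.7.
Reliability = 14.7 / 19.98 = 0.736.

0.736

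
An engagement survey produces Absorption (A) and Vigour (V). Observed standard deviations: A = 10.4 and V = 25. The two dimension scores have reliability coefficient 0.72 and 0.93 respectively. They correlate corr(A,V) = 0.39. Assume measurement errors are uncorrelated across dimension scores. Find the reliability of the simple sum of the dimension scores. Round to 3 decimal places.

Var(A+V) = 10.4² + 25² + 2·[10.4·25·0.39] = 733.16 + 202.8 = 935.96.
With uncorrelated errors the cross-covariances are all true-score covariance, so they carry over unchanged; only the diagonal terms shrink to ρᵢσᵢ².
True-score variance = [10.4²·0.72 + 25²·0.93] + 202.8 = 659.125 + 202.8 = 861.925.
Reliability = 861.925 / 935.96 = 0.921.

0.921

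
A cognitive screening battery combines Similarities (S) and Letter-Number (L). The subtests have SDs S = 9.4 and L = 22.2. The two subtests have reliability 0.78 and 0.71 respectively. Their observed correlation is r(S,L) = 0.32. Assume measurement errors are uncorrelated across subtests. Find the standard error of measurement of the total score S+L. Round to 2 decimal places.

Var(total) = 581.2 + 133.555 = 714.755.
True-score variance = 418.837 + 133.555 = 552.392, so reliability = 0.7728.
Error variance = 714.755 − 552.392 = 162.363; SEM = √162.363 = 12.74.

12.74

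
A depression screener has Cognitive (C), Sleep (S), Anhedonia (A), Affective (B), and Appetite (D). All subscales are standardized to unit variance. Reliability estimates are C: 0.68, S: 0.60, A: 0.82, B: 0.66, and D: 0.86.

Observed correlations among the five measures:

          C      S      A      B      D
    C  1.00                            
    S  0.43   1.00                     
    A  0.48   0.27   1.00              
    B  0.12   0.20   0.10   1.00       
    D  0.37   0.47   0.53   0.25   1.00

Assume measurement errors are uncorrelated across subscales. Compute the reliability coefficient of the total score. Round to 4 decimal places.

0.8794

Var(C+S+A+B+D) = 5 + 2·[0.43 + 0.48 + 0.12 + 0.37 + 0.27 + 0.20 + 0.47 + 0.10 + 0.53 + 0.25] = 5 + 6.44 = 11.44.
With uncorrelated errors the cross-covariances are all true-score covariance, so they carry over unchanged; only the diagonal terms shrink to ρᵢσᵢ².
True-score variance = [0.68 + 0.60 + 0.82 + 0.66 + 0.86] + 6.44 = 3.62 + 6.44 = 10.06.
Reliability = 10.06 / 11.44 = 0.8794.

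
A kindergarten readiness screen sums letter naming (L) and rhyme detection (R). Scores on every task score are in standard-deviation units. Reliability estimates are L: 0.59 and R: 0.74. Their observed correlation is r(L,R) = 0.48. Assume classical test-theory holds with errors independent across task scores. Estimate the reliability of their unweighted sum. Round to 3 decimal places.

Var(L+R) = 2 + 2·[0.48] = 2 + 0.96 = 2.96.
Under uncorrelated errors the observed covariances equal the true-score covariances, so only the own-variance terms attenuate.
True-score variance = [0.59 + 0.74] + 0.96 = 1.33 + 0.96 = 2.29.
Reliability = 2.29 / 2.96 = 0.774.

0.774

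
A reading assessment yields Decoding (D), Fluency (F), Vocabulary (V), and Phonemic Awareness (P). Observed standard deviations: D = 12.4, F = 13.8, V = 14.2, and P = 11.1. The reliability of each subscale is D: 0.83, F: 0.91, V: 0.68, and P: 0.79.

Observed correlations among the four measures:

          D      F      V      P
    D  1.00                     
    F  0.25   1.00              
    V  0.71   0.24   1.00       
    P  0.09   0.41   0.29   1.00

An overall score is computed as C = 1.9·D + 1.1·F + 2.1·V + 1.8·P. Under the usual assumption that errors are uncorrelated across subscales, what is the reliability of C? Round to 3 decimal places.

0.883

Var(C) = 1.9²·12.4² + 1.1²·13.8² + 2.1²·14.2² + 1.8²·11.1² + 2·[2.09·12.4·13.8·0.25 + 3.99·12.4·14.2·0.71 + 3.42·12.4·11.1·0.09 + 2.31·13.8·14.2·0.24 + 1.98·13.8·11.1·0.41 + 3.78·14.2·11.1·0.29] = 2073.94 + 2072.74 = 4146.67.
Because errors are independent across components, Cov(Tᵢ,Tⱼ) = Cov(Xᵢ,Xⱼ); the off-diagonal part of the true-score variance is the same as above.
True-score variance = [1.9²·12.4²·0.83 + 1.1²·13.8²·0.91 + 2.1²·14.2²·0.68 + 1.8²·11.1²·0.79] + 2072.74 = 1590.45 + 2072.74 = 3663.19.
Reliability = 3663.19 / 4146.67 = 0.883.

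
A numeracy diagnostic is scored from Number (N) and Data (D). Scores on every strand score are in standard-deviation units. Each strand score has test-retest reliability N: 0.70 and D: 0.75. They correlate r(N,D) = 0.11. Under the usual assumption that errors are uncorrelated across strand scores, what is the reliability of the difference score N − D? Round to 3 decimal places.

Var(N−D) = 1 + 1 − 2·0.11 = 2 − 0.22 = 1.78.
Under uncorrelated errors the observed covariances equal the true-score covariances, so only the own-variance terms attenuate.
True-score variance = [0.70 + 0.75] − 0.22 = 1.45 − 0.22 = 1.23.
Reliability = 1.23 / 1.78 = 0.691.

0.691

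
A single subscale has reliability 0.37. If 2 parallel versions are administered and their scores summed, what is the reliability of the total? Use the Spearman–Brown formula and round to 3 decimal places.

0.540

ρ_k = kρ / (1 + (k−1)ρ) = 2·0.37 / (1 + 1·0.37) = 0.740 / 1.370 = 0.540.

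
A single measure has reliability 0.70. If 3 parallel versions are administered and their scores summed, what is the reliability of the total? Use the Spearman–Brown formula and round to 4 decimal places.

ρ_k = kρ / (1 + (k−1)ρ) = 3·0.70 / (1 + 2·0.70) = 2.100 / 2.400 = 0.8750.

0.8750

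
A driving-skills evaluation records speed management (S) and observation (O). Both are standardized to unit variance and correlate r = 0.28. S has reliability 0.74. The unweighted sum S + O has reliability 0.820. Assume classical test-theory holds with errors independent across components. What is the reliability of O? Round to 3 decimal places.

0.799

Var(S+O) = 2 + 2·0.28 = 2.560.
True-score variance = ρ_S + ρ_O + 2·0.28, so 0.820 = (0.74 + ρ_O + 0.56) / 2.560.
ρ_O = 0.820·2.560 − 0.74 − 0.56 = 0.799.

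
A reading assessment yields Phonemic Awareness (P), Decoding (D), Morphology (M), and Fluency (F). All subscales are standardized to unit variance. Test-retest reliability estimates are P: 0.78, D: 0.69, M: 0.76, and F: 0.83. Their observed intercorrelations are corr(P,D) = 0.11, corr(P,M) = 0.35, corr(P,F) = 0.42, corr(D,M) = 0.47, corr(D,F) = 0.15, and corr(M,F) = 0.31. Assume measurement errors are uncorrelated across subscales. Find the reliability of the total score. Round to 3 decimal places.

0.877

Var(P+D+M+F) = 4 + 2·[0.11 + 0.35 + 0.42 + 0.47 + 0.15 + 0.31] = 4 + 3.62 = 7.62.
Because errors are independent across components, Cov(Tᵢ,Tⱼ) = Cov(Xᵢ,Xⱼ); the off-diagonal part of the true-score variance is the same as above.
True-score variance = [0.78 + 0.69 + 0.76 + 0.83] + 3.62 = 3.06 + 3.62 = 6.68.
Reliability = 6.68 / 7.62 = 0.877.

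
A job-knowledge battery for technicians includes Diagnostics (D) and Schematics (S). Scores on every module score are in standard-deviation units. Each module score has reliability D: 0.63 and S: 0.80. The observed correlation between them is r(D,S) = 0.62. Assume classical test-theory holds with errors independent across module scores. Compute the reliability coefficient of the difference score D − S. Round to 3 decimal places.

0.250

Var(D−S) = 1 + 1 − 2·0.62 = 2 − 1.24 = 0.76.
Under uncorrelated errors the observed covariances equal the true-score covariances, so only the own-variance terms attenuate.
True-score variance = [0.63 + 0.80] − 1.24 = 1.43 − 1.24 = 0.19.
Reliability = 0.19 / 0.76 = 0.250.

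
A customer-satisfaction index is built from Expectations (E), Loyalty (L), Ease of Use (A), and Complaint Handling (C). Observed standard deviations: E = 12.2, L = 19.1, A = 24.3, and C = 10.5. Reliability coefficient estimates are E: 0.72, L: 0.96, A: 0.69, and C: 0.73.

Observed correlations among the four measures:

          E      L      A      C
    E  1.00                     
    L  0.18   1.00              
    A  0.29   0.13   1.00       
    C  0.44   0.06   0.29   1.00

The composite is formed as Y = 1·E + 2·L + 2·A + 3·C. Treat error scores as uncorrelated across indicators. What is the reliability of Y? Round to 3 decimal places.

0.850

Var(Y) = 12.2² + 2²·19.1² + 2²·24.3² + 3²·10.5² + 2·[2·12.2·19.1·0.18 + 2·12.2·24.3·0.29 + 3·12.2·10.5·0.44 + 4·19.1·24.3·0.13 + 6·19.1·10.5·0.06 + 6·24.3·10.5·0.29] = 4962.29 + 2364.87 = 7327.16.
Under uncorrelated errors the observed covariances equal the true-score covariances, so only the own-variance terms attenuate.
True-score variance = [12.2²·0.72 + 2²·19.1²·0.96 + 2²·24.3²·0.69 + 3²·10.5²·0.73] + 2364.87 = 3862.13 + 2364.87 = 6227.
Reliability = 6227 / 7327.16 = 0.850.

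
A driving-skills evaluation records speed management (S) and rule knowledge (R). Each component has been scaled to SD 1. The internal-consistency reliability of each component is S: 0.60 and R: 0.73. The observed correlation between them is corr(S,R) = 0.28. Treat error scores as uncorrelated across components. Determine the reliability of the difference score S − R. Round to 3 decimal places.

Var(S−R) = 1 + 1 − 2·0.28 = 2 − 0.56 = 1.44.
Under uncorrelated errors the observed covariances equal the true-score covariances, so only the own-variance terms attenuate.
True-score variance = [0.60 + 0.73] − 0.56 = 1.33 − 0.56 = 0.77.
Reliability = 0.77 / 1.44 = 0.535.

0.535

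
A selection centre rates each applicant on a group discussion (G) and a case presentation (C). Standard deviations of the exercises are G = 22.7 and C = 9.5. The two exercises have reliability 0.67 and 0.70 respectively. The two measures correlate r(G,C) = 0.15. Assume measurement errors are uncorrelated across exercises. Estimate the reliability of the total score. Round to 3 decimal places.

Var(G+C) = 22.7² + 9.5² + 2·[22.7·9.5·0.15] = 605.54 + 64.695 = 670.235.
Under uncorrelated errors the observed covariances equal the true-score covariances, so only the own-variance terms attenuate.
True-score variance = [22.7²·0.67 + 9.5²·0.70] + 64.695 = 408.419 + 64.695 = 473.114.
Reliability = 473.114 / 670.235 = 0.706.

0.706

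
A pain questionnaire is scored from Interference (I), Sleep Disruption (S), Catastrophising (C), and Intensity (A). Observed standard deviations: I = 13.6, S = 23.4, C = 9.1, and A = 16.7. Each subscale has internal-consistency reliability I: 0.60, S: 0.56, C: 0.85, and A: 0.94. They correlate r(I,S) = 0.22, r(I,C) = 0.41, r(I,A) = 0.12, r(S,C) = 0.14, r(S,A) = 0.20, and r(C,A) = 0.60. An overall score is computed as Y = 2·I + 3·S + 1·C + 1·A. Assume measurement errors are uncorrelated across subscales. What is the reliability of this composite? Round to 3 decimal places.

0.689

Var(Y) = 2²·13.6² + 3²·23.4² + 9.1² + 16.7² + 2·[6·13.6·23.4·0.22 + 2·13.6·9.1·0.41 + 2·13.6·16.7·0.12 + 3·23.4·9.1·0.14 + 3·23.4·16.7·0.20 + 9.1·16.7·0.60] = 6029.58 + 1982.31 = 8011.89.
Because errors are independent across components, Cov(Tᵢ,Tⱼ) = Cov(Xᵢ,Xⱼ); the off-diagonal part of the true-score variance is the same as above.
True-score variance = [2²·13.6²·0.60 + 3²·23.4²·0.56 + 9.1²·0.85 + 16.7²·0.94] + 1982.31 = 3536.15 + 1982.31 = 5518.46.
Reliability = 5518.46 / 8011.89 = 0.689.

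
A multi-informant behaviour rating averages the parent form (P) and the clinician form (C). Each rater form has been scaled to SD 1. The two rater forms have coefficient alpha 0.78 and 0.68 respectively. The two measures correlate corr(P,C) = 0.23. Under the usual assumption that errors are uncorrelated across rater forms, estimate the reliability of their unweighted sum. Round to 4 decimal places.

Var(P+C) = 2 + 2·[0.23] = 2 + 0.46 = 2.46.
Under uncorrelated errors the observed covariances equal the true-score covariances, so only the own-variance terms attenuate.
True-score variance = [0.78 + 0.68] + 0.46 = 1.46 + 0.46 = 1.92.
Reliability = 1.92 / 2.46 = 0.7805.

0.7805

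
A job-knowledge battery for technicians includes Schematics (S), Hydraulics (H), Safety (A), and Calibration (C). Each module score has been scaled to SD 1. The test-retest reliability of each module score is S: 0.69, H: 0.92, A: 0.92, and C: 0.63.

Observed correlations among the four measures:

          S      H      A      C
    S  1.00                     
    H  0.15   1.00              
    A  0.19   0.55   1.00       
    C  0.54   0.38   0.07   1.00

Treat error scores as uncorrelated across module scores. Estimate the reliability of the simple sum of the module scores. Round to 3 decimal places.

Var(S+H+A+C) = 4 + 2·[0.15 + 0.19 + 0.54 + 0.55 + 0.38 + 0.07] = 4 + 3.76 = 7.76.
Under uncorrelated errors the observed covariances equal the true-score covariances, so only the own-variance terms attenuate.
True-score variance = [0.69 + 0.92 + 0.92 + 0.63] + 3.76 = 3.16 + 3.76 = 6.92.
Reliability = 6.92 / 7.76 = 0.892.

0.892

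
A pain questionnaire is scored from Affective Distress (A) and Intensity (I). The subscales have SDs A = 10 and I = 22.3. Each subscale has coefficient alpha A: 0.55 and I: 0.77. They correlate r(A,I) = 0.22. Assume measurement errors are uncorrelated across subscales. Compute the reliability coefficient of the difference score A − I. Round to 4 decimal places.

Var(A−I) = 10² + 22.3² − 2·10·22.3·0.22 = 597.29 − 98.12 = 499.17.
Because errors are independent across components, Cov(Tᵢ,Tⱼ) = Cov(Xᵢ,Xⱼ); the off-diagonal part of the true-score variance is the same as above.
True-score variance = [10²·0.55 + 22.3²·0.77] − 98.12 = 437.913 − 98.12 = 339.793.
Reliability = 339.793 / 499.17 = 0.6807.

0.6807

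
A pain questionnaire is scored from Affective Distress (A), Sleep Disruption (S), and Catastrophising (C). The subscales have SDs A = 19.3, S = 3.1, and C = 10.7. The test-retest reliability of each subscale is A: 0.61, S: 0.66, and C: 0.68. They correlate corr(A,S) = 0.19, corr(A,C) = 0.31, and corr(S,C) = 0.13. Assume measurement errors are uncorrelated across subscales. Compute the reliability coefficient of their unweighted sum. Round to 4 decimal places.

Var(A+S+C) = 19.3² + 3.1² + 10.7² + 2·[19.3·3.1·0.19 + 19.3·10.7·0.31 + 3.1·10.7·0.13] = 496.59 + 159.396 = 655.986.
Under uncorrelated errors the observed covariances equal the true-score covariances, so only the own-variance terms attenuate.
True-score variance = [19.3²·0.61 + 3.1²·0.66 + 10.7²·0.68] + 159.396 = 311.415 + 159.396 = 470.81.
Reliability = 470.81 / 655.986 = 0.7177.

0.7177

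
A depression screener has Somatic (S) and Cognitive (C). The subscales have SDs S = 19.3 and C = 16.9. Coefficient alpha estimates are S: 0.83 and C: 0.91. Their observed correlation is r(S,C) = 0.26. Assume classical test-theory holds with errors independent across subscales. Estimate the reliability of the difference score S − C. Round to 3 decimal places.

Var(S−C) = 19.3² + 16.9² − 2·19.3·16.9·0.26 = 658.1 − 169.608 = 488.492.
With uncorrelated errors the cross-covariances are all true-score covariance, so they carry over unchanged; only the diagonal terms shrink to ρᵢσᵢ².
True-score variance = [19.3²·0.83 + 16.9²·0.91] − 169.608 = 569.072 − 169.608 = 399.463.
Reliability = 399.463 / 488.492 = 0.818.

0.818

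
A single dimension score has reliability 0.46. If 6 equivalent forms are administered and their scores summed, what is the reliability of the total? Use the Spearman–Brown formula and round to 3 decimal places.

0.836

ρ_k = kρ / (1 + (k−1)ρ) = 6·0.46 / (1 + 5·0.46) = 2.760 / 3.300 = 0.836.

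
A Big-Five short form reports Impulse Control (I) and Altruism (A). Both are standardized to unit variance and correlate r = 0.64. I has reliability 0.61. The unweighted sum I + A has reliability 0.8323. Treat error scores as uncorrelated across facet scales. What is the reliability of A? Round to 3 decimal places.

Var(I+A) = 2 + 2·0.64 = 3.280.
True-score variance = ρ_I + ρ_A + 2·0.64, so 0.8323 = (0.61 + ρ_A + 1.28) / 3.280.
ρ_A = 0.8323·3.280 − 0.61 − 1.28 = 0.840.

0.840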